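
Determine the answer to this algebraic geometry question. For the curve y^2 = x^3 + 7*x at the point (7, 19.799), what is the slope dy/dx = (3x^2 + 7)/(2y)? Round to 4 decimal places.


Using implicit differentiation of y^2 = x^3 + 7*x:
2y * dy/dx = 3x^2 + 7
dy/dx = (3x^2 + 7)/(2y)
Numerator: 3*7^2 + 7 = 154
Denominator: 2*19.799 = 39.598
dy/dx = 154/39.598 = 3.8891

3.8891


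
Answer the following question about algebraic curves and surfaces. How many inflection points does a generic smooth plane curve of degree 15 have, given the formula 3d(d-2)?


For a general smooth plane curve C of degree d, the inflection points are
the intersection of C with its Hessian curve, which has degree 3(d-2).
By Bezout, the total intersection number is d * 3(d-2) = 15 * 39 = 585.
For a general curve every flex is ordinary, so each contributes
multiplicity 1 to C·Hess(C), and the number of distinct inflection
points is 3d(d-2).
Inflection points = 3*15*(15-2) = 3*15*13 = 585

585


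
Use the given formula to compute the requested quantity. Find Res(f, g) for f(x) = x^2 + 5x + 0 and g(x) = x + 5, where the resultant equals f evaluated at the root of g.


For Res(f, x - c), we evaluate f at x = c.
f(-5) = (-5)^2 + 5*(-5) + 0
= 25 - 25 + 0
= 0 + 0 = 0
Res(f, g) = 0

0


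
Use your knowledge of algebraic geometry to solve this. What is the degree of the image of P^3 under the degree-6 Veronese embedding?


The Veronese variety v_6(P^3) has degree d^r.
d^r = 6^3 = 216

216


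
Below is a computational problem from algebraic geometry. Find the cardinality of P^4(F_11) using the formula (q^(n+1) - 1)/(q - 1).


P^4(F_11) has (q^(n+1) - 1)/(q - 1) points.
= 11^4 + 11^3 + 11^2 + 11^1 + 11^0
= 14641 + 1331 + 121 + 11 + 1
= 16105

16105


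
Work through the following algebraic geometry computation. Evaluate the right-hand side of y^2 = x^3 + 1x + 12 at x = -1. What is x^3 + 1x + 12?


Compute x^3 + 1x + 12 at x = -1:
x^3 = (-1)^3 = -1
1*x = 1*(-1) = -1
Sum: -1 - 1 + 12 = 10

10


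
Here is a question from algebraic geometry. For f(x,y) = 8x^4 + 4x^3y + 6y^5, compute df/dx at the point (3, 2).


df/dx = 4*8*x^3 + 3*4*x^2*y
At (3,2): 4*8*3^3 + 3*4*3^2*2
= 864 + 216
= 1080

1080


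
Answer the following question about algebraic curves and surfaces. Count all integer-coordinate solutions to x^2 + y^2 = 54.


Systematically check integer values of x where x^2 <= 54.
For each valid x, check if 54 - x^2 is a perfect square.
Total integer solutions found: 0

0


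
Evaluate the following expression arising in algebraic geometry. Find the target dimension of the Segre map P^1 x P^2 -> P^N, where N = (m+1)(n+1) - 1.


The Segre embedding maps P^m x P^n into P^N via
all products of coordinates from each factor.
N = (m+1)(n+1) - 1
N = (1+1)(2+1) - 1
N = 2*3 - 1
N = 6 - 1 = 5

5


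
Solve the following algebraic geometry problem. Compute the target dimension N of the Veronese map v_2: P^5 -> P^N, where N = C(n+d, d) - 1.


The Veronese embedding v_d: P^n -> P^N maps each point to all
degree-d monomials in n+1 homogeneous coordinates.
N = C(n+d, d) - 1
N = C(5+2, 2) - 1
N = C(7, 2) - 1
C(7, 2) = 21
N = 21 - 1 = 20

20


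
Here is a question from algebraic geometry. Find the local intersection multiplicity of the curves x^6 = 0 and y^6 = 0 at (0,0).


The intersection multiplicity of V(x^a) and V(y^b) at the origin is:
I(O; V(x^6), V(y^6)) = dim_k(k[x,y]/(x^6, y^6))
A basis for k[x,y]/(x^6, y^6) is the set of monomials x^i * y^j
where 0 <= i < 6 and 0 <= j < 6.
The number of such monomials is 6 * 6 = 36

36


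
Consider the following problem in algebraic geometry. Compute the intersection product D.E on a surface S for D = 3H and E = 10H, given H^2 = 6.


Using bilinearity of the intersection pairing on a surface S:
(aH).(bH) = ab * (H.H)
We have H^2 = 6.
D.E = (3H).(10H) = 3*10*6
= 30*6
= 180

180


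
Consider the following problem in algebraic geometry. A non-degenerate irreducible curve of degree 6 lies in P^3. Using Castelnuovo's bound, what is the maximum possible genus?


Castelnuovo's bound: write d - 1 = m(r-1) + epsilon with 0 <= epsilon < r-1.
d - 1 = 6 - 1 = 5
r - 1 = 3 - 1 = 2
5 = 2*2 + 1, so m = 2, epsilon = 1
pi(d, r) = m(m-1)(r-1)/2 + m*epsilon
= 2*1*2/2 + 2*1
= 4/2 + 2
= 2 + 2 = 4

4


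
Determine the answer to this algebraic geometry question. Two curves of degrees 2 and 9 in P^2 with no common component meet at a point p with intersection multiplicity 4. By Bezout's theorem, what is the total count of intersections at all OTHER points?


By Bezout's theorem, the total intersection number is d1 * d2.
Total = 2 * 9 = 18
Intersection multiplicity at p = 4
Remaining intersections = 18 - 4 = 14

14


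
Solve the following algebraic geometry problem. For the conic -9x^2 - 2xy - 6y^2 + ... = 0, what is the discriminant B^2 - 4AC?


The discriminant of a conic Ax^2 + Bxy + Cy^2 + ... = 0 is B^2 - 4AC.
B^2 = (-2)^2 = 4
4AC = 4*(-9)*(-6) = 216
Discriminant = 4 - 216 = -212

-212


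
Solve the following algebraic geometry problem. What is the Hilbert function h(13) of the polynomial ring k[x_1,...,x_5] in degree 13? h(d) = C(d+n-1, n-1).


The Hilbert function for the polynomial ring in 5 variables is:
h(d) = C(d+n-1, n-1)
h(13) = C(13+5-1, 5-1) = C(17, 4)
= 17! / (4! * 13!)
= 2380

2380


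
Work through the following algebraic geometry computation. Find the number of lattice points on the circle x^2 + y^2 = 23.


Systematically check integer values of x where x^2 <= 23.
For each valid x, check if 23 - x^2 is a perfect square.
Total integer solutions found: 0

0


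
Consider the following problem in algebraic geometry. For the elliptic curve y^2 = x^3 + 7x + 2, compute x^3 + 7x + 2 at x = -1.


Compute x^3 + 7x + 2 at x = -1:
x^3 = (-1)^3 = -1
7*x = 7*(-1) = -7
Sum: -1 - 7 + 2 = -6

-6


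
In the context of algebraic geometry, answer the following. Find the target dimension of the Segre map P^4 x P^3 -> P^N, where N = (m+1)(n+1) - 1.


The Segre embedding maps P^m x P^n into P^N via
all products of coordinates from each factor.
N = (m+1)(n+1) - 1
N = (4+1)(3+1) - 1
N = 5*4 - 1
N = 20 - 1 = 19

19


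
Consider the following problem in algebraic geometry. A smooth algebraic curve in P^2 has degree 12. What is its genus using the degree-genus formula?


Using the genus formula for smooth plane curves:
g = (d-1)(d-2)/2
g = (12-1)(12-2)/2
g = 11*10/2
g = 110/2 = 55

55


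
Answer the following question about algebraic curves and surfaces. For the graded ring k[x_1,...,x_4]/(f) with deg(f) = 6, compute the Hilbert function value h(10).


For R = k[x_1,...,x_n]/(f) with f homogeneous of degree e:
The Hilbert series is (1 - t^e)/(1 - t)^n.
So h(d) = C(d+n-1, n-1) - C(d-e+n-1, n-1) for d >= e.
With n=4, e=6, d=10:
C(10+4-1, 4-1) = C(13, 3) = 286
C(10-6+4-1, 4-1) = C(7, 3) = 35
h(10) = 286 - 35 = 251

251


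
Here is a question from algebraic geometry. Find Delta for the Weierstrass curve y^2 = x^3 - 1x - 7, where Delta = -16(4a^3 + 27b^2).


Compute each component:
4a^3 = 4*(-1)^3 = 4*(-1) = -4
27b^2 = 27*(-7)^2 = 27*49 = 1323
4a^3 + 27b^2 = -4 + 1323 = 1319
Delta = -16*1319 = -21104

-21104


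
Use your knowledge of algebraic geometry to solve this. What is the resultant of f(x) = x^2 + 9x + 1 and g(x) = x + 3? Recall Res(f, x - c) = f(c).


For Res(f, x - c), we evaluate f at x = c.
f(-3) = (-3)^2 + 9*(-3) + 1
= 9 - 27 + 1
= -18 + 1 = -17
Res(f, g) = -17

-17


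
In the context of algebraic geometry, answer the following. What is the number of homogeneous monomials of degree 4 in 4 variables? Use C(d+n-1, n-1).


The number of degree-4 monomials in 4 variables is C(d+n-1, n-1).
= C(4+4-1, 4-1) = C(7, 3)
= 35

35


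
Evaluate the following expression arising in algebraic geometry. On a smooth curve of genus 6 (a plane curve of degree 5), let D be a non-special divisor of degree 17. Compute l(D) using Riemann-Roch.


First, compute the genus of a smooth plane curve of degree 5:
g = (d-1)(d-2)/2 = (5-1)(5-2)/2 = 6
For a non-special divisor D (i.e., h^1(D) = 0), Riemann-Roch gives:
l(D) = deg(D) - g + 1
Since deg(D) = 17 >= 2g - 1 = 11, D is non-special.
l(D) = 17 - 6 + 1 = 12

12


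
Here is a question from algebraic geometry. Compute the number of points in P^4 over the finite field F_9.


P^4(F_9) has (q^(n+1) - 1)/(q - 1) points.
= 9^4 + 9^3 + 9^2 + 9^1 + 9^0
= 6561 + 729 + 81 + 9 + 1
= 7381

7381


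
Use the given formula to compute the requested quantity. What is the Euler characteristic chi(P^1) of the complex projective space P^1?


The complex projective space P^1 has one cell in each even real dimension 0, 2, ..., 2.
The cohomology groups are H^{2k}(P^1) = Z for k = 0,...,1, and 0 otherwise.
Euler characteristic = sum of Betti numbers = 1 per even-dimensional cohomology group.
chi(P^1) = 1 + 1 = 2

2


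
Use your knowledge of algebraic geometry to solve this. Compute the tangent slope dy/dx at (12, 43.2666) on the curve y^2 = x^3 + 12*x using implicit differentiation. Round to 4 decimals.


Using implicit differentiation of y^2 = x^3 + 12*x:
2y * dy/dx = 3x^2 + 12
dy/dx = (3x^2 + 12)/(2y)
Numerator: 3*12^2 + 12 = 444
Denominator: 2*43.2666 = 86.5332
dy/dx = 444/86.5332 = 5.1310

5.1310


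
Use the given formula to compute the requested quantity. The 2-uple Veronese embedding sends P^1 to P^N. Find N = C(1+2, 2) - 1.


The Veronese embedding v_d: P^n -> P^N maps each point to all
degree-d monomials in n+1 homogeneous coordinates.
N = C(n+d, d) - 1
N = C(1+2, 2) - 1
N = C(3, 2) - 1
C(3, 2) = 3
N = 3 - 1 = 2

2


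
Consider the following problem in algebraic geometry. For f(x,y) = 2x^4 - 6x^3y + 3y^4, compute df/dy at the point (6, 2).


df/dy = (-6)*x^3 + 4*3*y^3
At (6,2): (-6)*6^3 + 4*3*2^3
= -1296 + 96
= -1200

-1200


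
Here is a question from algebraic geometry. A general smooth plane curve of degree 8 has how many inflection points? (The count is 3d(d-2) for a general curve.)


For a general smooth plane curve C of degree d, the inflection points are
the intersection of C with its Hessian curve, which has degree 3(d-2).
By Bezout, the total intersection number is d * 3(d-2) = 8 * 18 = 144.
For a general curve every flex is ordinary, so each contributes
multiplicity 1 to C·Hess(C), and the number of distinct inflection
points is 3d(d-2).
Inflection points = 3*8*(8-2) = 3*8*6 = 144

144


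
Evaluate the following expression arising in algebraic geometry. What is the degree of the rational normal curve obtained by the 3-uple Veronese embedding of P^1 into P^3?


The rational normal curve in P^3 is the image of P^1 under the 3-uple Veronese.
A general hyperplane in P^3 pulls back to a degree-3 form on P^1, which has 3 zeros,
so the curve meets a general hyperplane in 3 points. Degree = 3.

3


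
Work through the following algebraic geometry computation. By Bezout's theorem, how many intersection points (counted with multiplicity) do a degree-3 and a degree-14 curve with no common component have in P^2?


Bezout's theorem states the intersection count equals the product of degrees.
Intersection count = 3 * 14 = 42

42


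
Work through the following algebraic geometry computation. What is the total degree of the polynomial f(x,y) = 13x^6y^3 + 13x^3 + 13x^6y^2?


Examine each term for its total degree (sum of exponents).
  Term '13x^6y^3' has total degree 6+3 = 9.
  Term '13x^3' has total degree 3+0 = 3.
  Term '13x^6y^2' has total degree 6+2 = 8.
The maximum total degree among all terms is 9.

9


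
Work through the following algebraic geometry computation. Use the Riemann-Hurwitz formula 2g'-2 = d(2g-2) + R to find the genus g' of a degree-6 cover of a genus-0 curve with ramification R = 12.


Riemann-Hurwitz formula: 2g' - 2 = d(2g - 2) + R
Given: d = 6, g = 0, R = 12
2g' - 2 = 6*(2*0 - 2) + 12
2g' - 2 = 6*(-2) + 12
2g' - 2 = -12 + 12 = 0
2g' = 2
g' = 1

1


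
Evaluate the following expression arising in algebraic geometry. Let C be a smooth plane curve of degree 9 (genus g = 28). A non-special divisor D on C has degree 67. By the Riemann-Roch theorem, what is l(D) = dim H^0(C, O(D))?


First, compute the genus of a smooth plane curve of degree 9:
g = (d-1)(d-2)/2 = (9-1)(9-2)/2 = 28
For a non-special divisor D (i.e., h^1(D) = 0), Riemann-Roch gives:
l(D) = deg(D) - g + 1
Since deg(D) = 67 >= 2g - 1 = 55, D is non-special.
l(D) = 67 - 28 + 1 = 40

40


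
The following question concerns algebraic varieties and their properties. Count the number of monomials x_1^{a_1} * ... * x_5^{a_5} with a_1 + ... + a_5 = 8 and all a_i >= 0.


The number of degree-8 monomials in 5 variables is C(d+n-1, n-1).
= C(8+5-1, 5-1) = C(12, 4)
= 495

495


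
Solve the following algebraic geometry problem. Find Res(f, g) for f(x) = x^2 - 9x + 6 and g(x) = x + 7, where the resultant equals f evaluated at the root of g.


For Res(f, x - c), we evaluate f at x = c.
f(-7) = (-7)^2 - 9*(-7) + 6
= 49 + 63 + 6
= 112 + 6 = 118
Res(f, g) = 118

118


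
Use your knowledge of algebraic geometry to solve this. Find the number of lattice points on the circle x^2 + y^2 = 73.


Systematically check integer values of x where x^2 <= 73.
For each valid x, check if 73 - x^2 is a perfect square.
x=3: 73 - 9 = 64, sqrt = 8 (valid)
x=8: 73 - 64 = 9, sqrt = 3 (valid)
Total integer solutions found: 8

8


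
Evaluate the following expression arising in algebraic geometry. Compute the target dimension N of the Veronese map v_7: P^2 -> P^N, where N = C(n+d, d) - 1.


The Veronese embedding v_d: P^n -> P^N maps each point to all
degree-d monomials in n+1 homogeneous coordinates.
N = C(n+d, d) - 1
N = C(2+7, 7) - 1
N = C(9, 7) - 1
C(9, 7) = 36
N = 36 - 1 = 35

35


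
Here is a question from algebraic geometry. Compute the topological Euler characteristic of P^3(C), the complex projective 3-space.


The complex projective space P^3 has one cell in each even real dimension 0, 2, ..., 6.
The cohomology groups are H^{2k}(P^3) = Z for k = 0,...,3, and 0 otherwise.
Euler characteristic = sum of Betti numbers = 1 per even-dimensional cohomology group.
chi(P^3) = 3 + 1 = 4

4


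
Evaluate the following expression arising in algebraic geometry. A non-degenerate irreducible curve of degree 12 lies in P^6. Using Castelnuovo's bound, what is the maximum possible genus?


Castelnuovo's bound: write d - 1 = m(r-1) + epsilon with 0 <= epsilon < r-1.
d - 1 = 12 - 1 = 11
r - 1 = 6 - 1 = 5
11 = 2*5 + 1, so m = 2, epsilon = 1
pi(d, r) = m(m-1)(r-1)/2 + m*epsilon
= 2*1*5/2 + 2*1
= 10/2 + 2
= 5 + 2 = 7

7


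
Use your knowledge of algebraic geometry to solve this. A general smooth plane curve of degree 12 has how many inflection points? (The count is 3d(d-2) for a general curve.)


For a general smooth plane curve C of degree d, the inflection points are
the intersection of C with its Hessian curve, which has degree 3(d-2).
By Bezout, the total intersection number is d * 3(d-2) = 12 * 30 = 360.
For a general curve every flex is ordinary, so each contributes
multiplicity 1 to C·Hess(C), and the number of distinct inflection
points is 3d(d-2).
Inflection points = 3*12*(12-2) = 3*12*10 = 360

360


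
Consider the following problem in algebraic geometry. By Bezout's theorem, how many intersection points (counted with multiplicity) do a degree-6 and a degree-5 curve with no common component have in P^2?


Bezout's theorem states the intersection count equals the product of degrees.
Intersection count = 6 * 5 = 30

30


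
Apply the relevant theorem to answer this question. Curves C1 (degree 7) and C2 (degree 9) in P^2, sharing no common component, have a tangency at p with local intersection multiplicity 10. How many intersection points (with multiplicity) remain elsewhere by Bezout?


By Bezout's theorem, the total intersection number is d1 * d2.
Total = 7 * 9 = 63
Intersection multiplicity at p = 10
Remaining intersections = 63 - 10 = 53

53


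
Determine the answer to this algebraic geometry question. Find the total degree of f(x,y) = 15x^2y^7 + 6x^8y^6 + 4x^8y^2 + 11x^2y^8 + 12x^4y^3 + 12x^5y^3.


Examine each term for its total degree (sum of exponents).
  Term '15x^2y^7' has total degree 2+7 = 9.
  Term '6x^8y^6' has total degree 8+6 = 14.
  Term '4x^8y^2' has total degree 8+2 = 10.
  Term '11x^2y^8' has total degree 2+8 = 10.
  Term '12x^4y^3' has total degree 4+3 = 7.
  Term '12x^5y^3' has total degree 5+3 = 8.
The maximum total degree among all terms is 14.

14


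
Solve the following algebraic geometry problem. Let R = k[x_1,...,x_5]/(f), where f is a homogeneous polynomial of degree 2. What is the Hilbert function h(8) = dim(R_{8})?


For R = k[x_1,...,x_n]/(f) with f homogeneous of degree e:
The Hilbert series is (1 - t^e)/(1 - t)^n.
So h(d) = C(d+n-1, n-1) - C(d-e+n-1, n-1) for d >= e.
With n=5, e=2, d=8:
C(8+5-1, 5-1) = C(12, 4) = 495
C(8-2+5-1, 5-1) = C(10, 4) = 210
h(8) = 495 - 210 = 285

285


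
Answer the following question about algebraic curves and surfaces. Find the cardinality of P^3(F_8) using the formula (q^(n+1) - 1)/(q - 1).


P^3(F_8) has (q^(n+1) - 1)/(q - 1) points.
= 8^3 + 8^2 + 8^1 + 8^0
= 512 + 64 + 8 + 1
= 585

585


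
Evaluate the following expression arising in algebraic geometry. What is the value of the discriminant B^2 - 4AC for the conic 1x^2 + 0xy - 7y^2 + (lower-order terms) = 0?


The discriminant of a conic Ax^2 + Bxy + Cy^2 + ... = 0 is B^2 - 4AC.
B^2 = 0^2 = 0
4AC = 4*1*(-7) = -28
Discriminant = 0 + 28 = 28

28


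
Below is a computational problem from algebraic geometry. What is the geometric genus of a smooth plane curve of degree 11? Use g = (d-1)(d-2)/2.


Using the genus formula for smooth plane curves:
g = (d-1)(d-2)/2
g = (11-1)(11-2)/2
g = 10*9/2
g = 90/2 = 45

45


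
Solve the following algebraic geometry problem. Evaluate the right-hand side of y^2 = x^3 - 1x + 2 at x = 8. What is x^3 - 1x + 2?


Compute x^3 - 1x + 2 at x = 8:
x^3 = 8^3 = 512
(-1)*x = (-1)*8 = -8
Sum: 512 - 8 + 2 = 506

506


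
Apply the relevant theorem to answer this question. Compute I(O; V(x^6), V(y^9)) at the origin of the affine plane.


The intersection multiplicity of V(x^a) and V(y^b) at the origin is:
I(O; V(x^6), V(y^9)) = dim_k(k[x,y]/(x^6, y^9))
A basis for k[x,y]/(x^6, y^9) is the set of monomials x^i * y^j
where 0 <= i < 6 and 0 <= j < 9.
The number of such monomials is 6 * 9 = 54

54


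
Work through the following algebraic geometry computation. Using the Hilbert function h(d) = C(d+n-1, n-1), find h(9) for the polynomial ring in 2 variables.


The Hilbert function for the polynomial ring in 2 variables is:
h(d) = C(d+n-1, n-1)
h(9) = C(9+2-1, 2-1) = C(10, 1)
= 10! / (1! * 9!)
= 10

10


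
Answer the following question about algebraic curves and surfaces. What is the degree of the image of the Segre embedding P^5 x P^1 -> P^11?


The degree of the Segre variety P^5 x P^1 is C(m+n, m).
= C(6, 5)
= 6

6


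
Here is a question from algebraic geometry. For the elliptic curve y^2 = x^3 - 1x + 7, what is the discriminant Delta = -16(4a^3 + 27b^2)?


Compute each component:
4a^3 = 4*(-1)^3 = 4*(-1) = -4
27b^2 = 27*7^2 = 27*49 = 1323
4a^3 + 27b^2 = -4 + 1323 = 1319
Delta = -16*1319 = -21104

-21104


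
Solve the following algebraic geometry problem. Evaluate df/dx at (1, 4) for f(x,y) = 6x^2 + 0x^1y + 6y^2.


df/dx = 2*6*x^1 + 1*0*x^0*y
At (1,4): 2*6*1^1 + 1*0*1^0*4
= 12 + 0
= 12

12


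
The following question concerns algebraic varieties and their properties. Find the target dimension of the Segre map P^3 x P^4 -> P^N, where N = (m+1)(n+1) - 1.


The Segre embedding maps P^m x P^n into P^N via
all products of coordinates from each factor.
N = (m+1)(n+1) - 1
N = (3+1)(4+1) - 1
N = 4*5 - 1
N = 20 - 1 = 19

19


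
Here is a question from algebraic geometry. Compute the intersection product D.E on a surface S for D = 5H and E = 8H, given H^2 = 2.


Using bilinearity of the intersection pairing on a surface S:
(aH).(bH) = ab * (H.H)
We have H^2 = 2.
D.E = (5H).(8H) = 5*8*2
= 40*2
= 80

80


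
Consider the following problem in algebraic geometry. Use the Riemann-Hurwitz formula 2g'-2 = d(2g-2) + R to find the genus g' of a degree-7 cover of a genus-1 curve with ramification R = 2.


Riemann-Hurwitz formula: 2g' - 2 = d(2g - 2) + R
Given: d = 7, g = 1, R = 2
2g' - 2 = 7*(2*1 - 2) + 2
2g' - 2 = 7*0 + 2
2g' - 2 = 0 + 2 = 2
2g' = 4
g' = 2

2


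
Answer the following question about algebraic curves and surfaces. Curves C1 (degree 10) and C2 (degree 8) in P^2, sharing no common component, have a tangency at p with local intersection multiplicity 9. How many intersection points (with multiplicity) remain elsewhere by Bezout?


By Bezout's theorem, the total intersection number is d1 * d2.
Total = 10 * 8 = 80
Intersection multiplicity at p = 9
Remaining intersections = 80 - 9 = 71

71


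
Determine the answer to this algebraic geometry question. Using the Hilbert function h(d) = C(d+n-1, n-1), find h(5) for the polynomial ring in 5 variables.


The Hilbert function for the polynomial ring in 5 variables is:
h(d) = C(d+n-1, n-1)
h(5) = C(5+5-1, 5-1) = C(9, 4)
= 9! / (4! * 5!)
= 126

126


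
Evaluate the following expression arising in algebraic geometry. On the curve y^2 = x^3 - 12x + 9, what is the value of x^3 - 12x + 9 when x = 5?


Compute x^3 - 12x + 9 at x = 5:
x^3 = 5^3 = 125
(-12)*x = (-12)*5 = -60
Sum: 125 - 60 + 9 = 74

74


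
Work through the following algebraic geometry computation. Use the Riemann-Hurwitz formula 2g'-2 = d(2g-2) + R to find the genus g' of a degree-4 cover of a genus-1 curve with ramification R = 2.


Riemann-Hurwitz formula: 2g' - 2 = d(2g - 2) + R
Given: d = 4, g = 1, R = 2
2g' - 2 = 4*(2*1 - 2) + 2
2g' - 2 = 4*0 + 2
2g' - 2 = 0 + 2 = 2
2g' = 4
g' = 2

2


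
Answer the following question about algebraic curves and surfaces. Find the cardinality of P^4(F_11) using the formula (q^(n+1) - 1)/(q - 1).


P^4(F_11) has (q^(n+1) - 1)/(q - 1) points.
= 11^4 + 11^3 + 11^2 + 11^1 + 11^0
= 14641 + 1331 + 121 + 11 + 1
= 16105

16105


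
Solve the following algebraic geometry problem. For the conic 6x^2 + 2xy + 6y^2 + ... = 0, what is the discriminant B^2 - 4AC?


The discriminant of a conic Ax^2 + Bxy + Cy^2 + ... = 0 is B^2 - 4AC.
B^2 = 2^2 = 4
4AC = 4*6*6 = 144
Discriminant = 4 - 144 = -140

-140


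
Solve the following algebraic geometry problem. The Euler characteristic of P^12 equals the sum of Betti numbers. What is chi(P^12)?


The complex projective space P^12 has one cell in each even real dimension 0, 2, ..., 24.
The cohomology groups are H^{2k}(P^12) = Z for k = 0,...,12, and 0 otherwise.
Euler characteristic = sum of Betti numbers = 1 per even-dimensional cohomology group.
chi(P^12) = 12 + 1 = 13

13


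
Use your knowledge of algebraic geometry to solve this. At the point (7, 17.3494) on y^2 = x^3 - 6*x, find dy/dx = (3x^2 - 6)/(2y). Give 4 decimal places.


Using implicit differentiation of y^2 = x^3 - 6*x:
2y * dy/dx = 3x^2 - 6
dy/dx = (3x^2 - 6)/(2y)
Numerator: 3*7^2 - 6 = 141
Denominator: 2*17.3494 = 34.6988
dy/dx = 141/34.6988 = 4.0635

4.0635


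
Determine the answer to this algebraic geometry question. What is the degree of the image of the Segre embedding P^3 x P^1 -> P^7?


The degree of the Segre variety P^3 x P^1 is C(m+n, m).
= C(4, 3)
= 4

4


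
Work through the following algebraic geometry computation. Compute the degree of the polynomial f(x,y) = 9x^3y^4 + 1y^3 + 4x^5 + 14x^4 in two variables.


Examine each term for its total degree (sum of exponents).
  Term '9x^3y^4' has total degree 3+4 = 7.
  Term '1y^3' has total degree 0+3 = 3.
  Term '4x^5' has total degree 5+0 = 5.
  Term '14x^4' has total degree 4+0 = 4.
The maximum total degree among all terms is 7.

7


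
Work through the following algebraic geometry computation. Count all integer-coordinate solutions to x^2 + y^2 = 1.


Systematically check integer values of x where x^2 <= 1.
For each valid x, check if 1 - x^2 is a perfect square.
x=0: 1 - 0 = 1, sqrt = 1 (valid)
x=1: 1 - 1 = 0, sqrt = 0 (valid)
Total integer solutions found: 4

4


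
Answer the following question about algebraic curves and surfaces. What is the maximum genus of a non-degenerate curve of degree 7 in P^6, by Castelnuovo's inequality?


Castelnuovo's bound: write d - 1 = m(r-1) + epsilon with 0 <= epsilon < r-1.
d - 1 = 7 - 1 = 6
r - 1 = 6 - 1 = 5
6 = 1*5 + 1, so m = 1, epsilon = 1
pi(d, r) = m(m-1)(r-1)/2 + m*epsilon
= 1*0*5/2 + 1*1
= 0/2 + 1
= 0 + 1 = 1

1


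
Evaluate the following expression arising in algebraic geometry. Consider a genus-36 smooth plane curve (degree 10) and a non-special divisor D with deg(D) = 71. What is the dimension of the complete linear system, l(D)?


First, compute the genus of a smooth plane curve of degree 10:
g = (d-1)(d-2)/2 = (10-1)(10-2)/2 = 36
For a non-special divisor D (i.e., h^1(D) = 0), Riemann-Roch gives:
l(D) = deg(D) - g + 1
Since deg(D) = 71 >= 2g - 1 = 71, D is non-special.
l(D) = 71 - 36 + 1 = 36

36


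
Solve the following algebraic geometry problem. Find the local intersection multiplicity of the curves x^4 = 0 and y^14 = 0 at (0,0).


The intersection multiplicity of V(x^a) and V(y^b) at the origin is:
I(O; V(x^4), V(y^14)) = dim_k(k[x,y]/(x^4, y^14))
A basis for k[x,y]/(x^4, y^14) is the set of monomials x^i * y^j
where 0 <= i < 4 and 0 <= j < 14.
The number of such monomials is 4 * 14 = 56

56


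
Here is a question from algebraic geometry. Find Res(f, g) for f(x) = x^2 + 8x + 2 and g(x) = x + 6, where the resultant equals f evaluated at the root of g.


For Res(f, x - c), we evaluate f at x = c.
f(-6) = (-6)^2 + 8*(-6) + 2
= 36 - 48 + 2
= -12 + 2 = -10
Res(f, g) = -10

-10


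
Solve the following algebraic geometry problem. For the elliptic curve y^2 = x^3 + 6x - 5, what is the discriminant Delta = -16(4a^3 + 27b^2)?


Compute each component:
4a^3 = 4*6^3 = 4*216 = 864
27b^2 = 27*(-5)^2 = 27*25 = 675
4a^3 + 27b^2 = 864 + 675 = 1539
Delta = -16*1539 = -24624

-24624


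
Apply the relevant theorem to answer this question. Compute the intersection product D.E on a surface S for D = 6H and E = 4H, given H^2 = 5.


Using bilinearity of the intersection pairing on a surface S:
(aH).(bH) = ab * (H.H)
We have H^2 = 5.
D.E = (6H).(4H) = 6*4*5
= 24*5
= 120

120


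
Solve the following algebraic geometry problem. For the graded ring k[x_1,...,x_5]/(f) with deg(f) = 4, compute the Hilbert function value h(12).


For R = k[x_1,...,x_n]/(f) with f homogeneous of degree e:
The Hilbert series is (1 - t^e)/(1 - t)^n.
So h(d) = C(d+n-1, n-1) - C(d-e+n-1, n-1) for d >= e.
With n=5, e=4, d=12:
C(12+5-1, 5-1) = C(16, 4) = 1820
C(12-4+5-1, 5-1) = C(12, 4) = 495
h(12) = 1820 - 495 = 1325

1325


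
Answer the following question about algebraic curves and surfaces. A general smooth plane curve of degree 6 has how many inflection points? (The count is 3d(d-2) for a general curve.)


For a general smooth plane curve C of degree d, the inflection points are
the intersection of C with its Hessian curve, which has degree 3(d-2).
By Bezout, the total intersection number is d * 3(d-2) = 6 * 12 = 72.
For a general curve every flex is ordinary, so each contributes
multiplicity 1 to C·Hess(C), and the number of distinct inflection
points is 3d(d-2).
Inflection points = 3*6*(6-2) = 3*6*4 = 72

72


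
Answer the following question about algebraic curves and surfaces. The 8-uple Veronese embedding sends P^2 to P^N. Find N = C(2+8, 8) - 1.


The Veronese embedding v_d: P^n -> P^N maps each point to all
degree-d monomials in n+1 homogeneous coordinates.
N = C(n+d, d) - 1
N = C(2+8, 8) - 1
N = C(10, 8) - 1
C(10, 8) = 45
N = 45 - 1 = 44

44


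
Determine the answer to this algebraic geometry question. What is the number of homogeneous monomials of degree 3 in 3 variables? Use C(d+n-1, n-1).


The number of degree-3 monomials in 3 variables is C(d+n-1, n-1).
= C(3+3-1, 3-1) = C(5, 2)
= 10

10


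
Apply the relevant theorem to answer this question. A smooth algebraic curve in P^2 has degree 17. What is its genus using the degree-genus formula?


Using the genus formula for smooth plane curves:
g = (d-1)(d-2)/2
g = (17-1)(17-2)/2
g = 16*15/2
g = 240/2 = 120

120


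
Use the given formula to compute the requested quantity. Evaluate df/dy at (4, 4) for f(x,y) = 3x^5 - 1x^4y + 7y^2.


df/dy = (-1)*x^4 + 2*7*y^1
At (4,4): (-1)*4^4 + 2*7*4^1
= -256 + 56
= -200

-200


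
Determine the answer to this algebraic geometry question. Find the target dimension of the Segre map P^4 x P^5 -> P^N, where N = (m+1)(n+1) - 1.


The Segre embedding maps P^m x P^n into P^N via
all products of coordinates from each factor.
N = (m+1)(n+1) - 1
N = (4+1)(5+1) - 1
N = 5*6 - 1
N = 30 - 1 = 29

29


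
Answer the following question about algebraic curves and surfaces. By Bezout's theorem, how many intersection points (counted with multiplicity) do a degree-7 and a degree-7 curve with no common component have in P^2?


Bezout's theorem states the intersection count equals the product of degrees.
Intersection count = 7 * 7 = 49

49


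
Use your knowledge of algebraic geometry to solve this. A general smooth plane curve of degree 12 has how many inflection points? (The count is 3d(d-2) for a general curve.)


For a general smooth plane curve C of degree d, the inflection points are
the intersection of C with its Hessian curve, which has degree 3(d-2).
By Bezout, the total intersection number is d * 3(d-2) = 12 * 30 = 360.
For a general curve every flex is ordinary, so each contributes
multiplicity 1 to C·Hess(C), and the number of distinct inflection
points is 3d(d-2).
Inflection points = 3*12*(12-2) = 3*12*10 = 360

360


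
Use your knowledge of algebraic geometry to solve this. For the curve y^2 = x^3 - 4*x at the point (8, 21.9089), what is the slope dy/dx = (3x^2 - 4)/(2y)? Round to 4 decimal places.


Using implicit differentiation of y^2 = x^3 - 4*x:
2y * dy/dx = 3x^2 - 4
dy/dx = (3x^2 - 4)/(2y)
Numerator: 3*8^2 - 4 = 188
Denominator: 2*21.9089 = 43.8178
dy/dx = 188/43.8178 = 4.2905

4.2905


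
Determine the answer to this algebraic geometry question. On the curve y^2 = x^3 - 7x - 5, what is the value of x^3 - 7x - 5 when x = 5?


Compute x^3 - 7x - 5 at x = 5:
x^3 = 5^3 = 125
(-7)*x = (-7)*5 = -35
Sum: 125 - 35 - 5 = 85

85


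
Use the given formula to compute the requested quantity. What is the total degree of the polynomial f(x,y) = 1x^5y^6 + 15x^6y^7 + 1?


Examine each term for its total degree (sum of exponents).
  Term '1x^5y^6' has total degree 5+6 = 11.
  Term '15x^6y^7' has total degree 6+7 = 13.
  Term '1' has total degree 0+0 = 0.
The maximum total degree among all terms is 13.

13


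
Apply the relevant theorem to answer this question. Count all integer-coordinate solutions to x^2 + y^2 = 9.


Systematically check integer values of x where x^2 <= 9.
For each valid x, check if 9 - x^2 is a perfect square.
x=0: 9 - 0 = 9, sqrt = 3 (valid)
x=3: 9 - 9 = 0, sqrt = 0 (valid)
Total integer solutions found: 4

4


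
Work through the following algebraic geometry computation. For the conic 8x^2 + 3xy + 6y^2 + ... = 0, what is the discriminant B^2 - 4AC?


The discriminant of a conic Ax^2 + Bxy + Cy^2 + ... = 0 is B^2 - 4AC.
B^2 = 3^2 = 9
4AC = 4*8*6 = 192
Discriminant = 9 - 192 = -183

-183


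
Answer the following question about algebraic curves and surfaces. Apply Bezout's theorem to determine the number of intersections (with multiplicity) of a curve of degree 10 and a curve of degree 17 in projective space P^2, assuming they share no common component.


Bezout's theorem states the intersection count equals the product of degrees.
Intersection count = 10 * 17 = 170

170


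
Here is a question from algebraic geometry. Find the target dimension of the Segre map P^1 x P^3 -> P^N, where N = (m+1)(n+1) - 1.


The Segre embedding maps P^m x P^n into P^N via
all products of coordinates from each factor.
N = (m+1)(n+1) - 1
N = (1+1)(3+1) - 1
N = 2*4 - 1
N = 8 - 1 = 7

7


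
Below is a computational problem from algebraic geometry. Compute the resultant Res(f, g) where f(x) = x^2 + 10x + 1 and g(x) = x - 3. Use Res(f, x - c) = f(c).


For Res(f, x - c), we evaluate f at x = c.
f(3) = 3^2 + 10*3 + 1
= 9 + 30 + 1
= 39 + 1 = 40
Res(f, g) = 40

40


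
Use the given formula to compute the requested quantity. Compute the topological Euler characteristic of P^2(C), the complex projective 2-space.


The complex projective space P^2 has one cell in each even real dimension 0, 2, ..., 4.
The cohomology groups are H^{2k}(P^2) = Z for k = 0,...,2, and 0 otherwise.
Euler characteristic = sum of Betti numbers = 1 per even-dimensional cohomology group.
chi(P^2) = 2 + 1 = 3

3


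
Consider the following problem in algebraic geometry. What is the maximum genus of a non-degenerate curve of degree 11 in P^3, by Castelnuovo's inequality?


Castelnuovo's bound: write d - 1 = m(r-1) + epsilon with 0 <= epsilon < r-1.
d - 1 = 11 - 1 = 10
r - 1 = 3 - 1 = 2
10 = 5*2 + 0, so m = 5, epsilon = 0
pi(d, r) = m(m-1)(r-1)/2 + m*epsilon
= 5*4*2/2 + 5*0
= 40/2 + 0
= 20 + 0 = 20

20


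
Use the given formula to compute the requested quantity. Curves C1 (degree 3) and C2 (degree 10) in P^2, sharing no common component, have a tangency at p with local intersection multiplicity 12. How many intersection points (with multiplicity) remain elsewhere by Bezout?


By Bezout's theorem, the total intersection number is d1 * d2.
Total = 3 * 10 = 30
Intersection multiplicity at p = 12
Remaining intersections = 30 - 12 = 18

18


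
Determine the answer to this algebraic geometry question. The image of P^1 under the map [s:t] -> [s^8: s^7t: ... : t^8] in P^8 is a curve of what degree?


The rational normal curve in P^8 is the image of P^1 under the 8-uple Veronese.
A general hyperplane in P^8 pulls back to a degree-8 form on P^1, which has 8 zeros,
so the curve meets a general hyperplane in 8 points. Degree = 8.

8


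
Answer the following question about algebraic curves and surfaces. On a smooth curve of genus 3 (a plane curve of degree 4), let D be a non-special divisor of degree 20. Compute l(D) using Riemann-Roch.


First, compute the genus of a smooth plane curve of degree 4:
g = (d-1)(d-2)/2 = (4-1)(4-2)/2 = 3
For a non-special divisor D (i.e., h^1(D) = 0), Riemann-Roch gives:
l(D) = deg(D) - g + 1
Since deg(D) = 20 >= 2g - 1 = 5, D is non-special.
l(D) = 20 - 3 + 1 = 18

18


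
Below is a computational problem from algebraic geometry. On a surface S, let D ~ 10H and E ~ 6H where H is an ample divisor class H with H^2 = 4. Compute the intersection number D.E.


Using bilinearity of the intersection pairing on a surface S:
(aH).(bH) = ab * (H.H)
We have H^2 = 4.
D.E = (10H).(6H) = 10*6*4
= 60*4
= 240

240


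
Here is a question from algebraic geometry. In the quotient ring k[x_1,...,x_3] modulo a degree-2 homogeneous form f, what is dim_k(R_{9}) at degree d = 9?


For R = k[x_1,...,x_n]/(f) with f homogeneous of degree e:
The Hilbert series is (1 - t^e)/(1 - t)^n.
So h(d) = C(d+n-1, n-1) - C(d-e+n-1, n-1) for d >= e.
With n=3, e=2, d=9:
C(9+3-1, 3-1) = C(11, 2) = 55
C(9-2+3-1, 3-1) = C(9, 2) = 36
h(9) = 55 - 36 = 19

19


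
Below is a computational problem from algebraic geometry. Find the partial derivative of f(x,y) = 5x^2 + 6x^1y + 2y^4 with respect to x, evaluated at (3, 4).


df/dx = 2*5*x^1 + 1*6*x^0*y
At (3,4): 2*5*3^1 + 1*6*3^0*4
= 30 + 24
= 54

54


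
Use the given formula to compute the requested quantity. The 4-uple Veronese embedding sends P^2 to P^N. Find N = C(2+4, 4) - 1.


The Veronese embedding v_d: P^n -> P^N maps each point to all
degree-d monomials in n+1 homogeneous coordinates.
N = C(n+d, d) - 1
N = C(2+4, 4) - 1
N = C(6, 4) - 1
C(6, 4) = 15
N = 15 - 1 = 14

14


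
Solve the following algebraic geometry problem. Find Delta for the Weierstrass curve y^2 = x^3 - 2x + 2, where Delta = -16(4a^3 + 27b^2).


Compute each component:
4a^3 = 4*(-2)^3 = 4*(-8) = -32
27b^2 = 27*2^2 = 27*4 = 108
4a^3 + 27b^2 = -32 + 108 = 76
Delta = -16*76 = -1216

-1216


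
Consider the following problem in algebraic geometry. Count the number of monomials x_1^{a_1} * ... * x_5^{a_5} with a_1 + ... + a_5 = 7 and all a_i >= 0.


The number of degree-7 monomials in 5 variables is C(d+n-1, n-1).
= C(7+5-1, 5-1) = C(11, 4)
= 330

330


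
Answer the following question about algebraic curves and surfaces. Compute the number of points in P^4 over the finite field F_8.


P^4(F_8) has (q^(n+1) - 1)/(q - 1) points.
= 8^4 + 8^3 + 8^2 + 8^1 + 8^0
= 4096 + 512 + 64 + 8 + 1
= 4681

4681


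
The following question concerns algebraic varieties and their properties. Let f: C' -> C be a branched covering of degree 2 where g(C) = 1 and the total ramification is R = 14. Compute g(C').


Riemann-Hurwitz formula: 2g' - 2 = d(2g - 2) + R
Given: d = 2, g = 1, R = 14
2g' - 2 = 2*(2*1 - 2) + 14
2g' - 2 = 2*0 + 14
2g' - 2 = 0 + 14 = 14
2g' = 16
g' = 8

8


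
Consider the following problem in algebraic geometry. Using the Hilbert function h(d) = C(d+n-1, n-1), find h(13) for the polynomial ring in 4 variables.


The Hilbert function for the polynomial ring in 4 variables is:
h(d) = C(d+n-1, n-1)
h(13) = C(13+4-1, 4-1) = C(16, 3)
= 16! / (3! * 13!)
= 560

560


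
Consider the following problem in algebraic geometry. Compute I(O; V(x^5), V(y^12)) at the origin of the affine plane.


The intersection multiplicity of V(x^a) and V(y^b) at the origin is:
I(O; V(x^5), V(y^12)) = dim_k(k[x,y]/(x^5, y^12))
A basis for k[x,y]/(x^5, y^12) is the set of monomials x^i * y^j
where 0 <= i < 5 and 0 <= j < 12.
The number of such monomials is 5 * 12 = 60

60


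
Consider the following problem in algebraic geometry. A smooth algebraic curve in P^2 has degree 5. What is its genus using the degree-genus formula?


Using the genus formula for smooth plane curves:
g = (d-1)(d-2)/2
g = (5-1)(5-2)/2
g = 4*3/2
g = 12/2 = 6

6


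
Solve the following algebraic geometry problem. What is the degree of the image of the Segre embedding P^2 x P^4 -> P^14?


The degree of the Segre variety P^2 x P^4 is C(m+n, m).
= C(6, 2)
= 15

15


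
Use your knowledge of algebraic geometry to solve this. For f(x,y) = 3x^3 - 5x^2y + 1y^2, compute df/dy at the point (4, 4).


df/dy = (-5)*x^2 + 2*1*y^1
At (4,4): (-5)*4^2 + 2*1*4^1
= -80 + 8
= -72

-72


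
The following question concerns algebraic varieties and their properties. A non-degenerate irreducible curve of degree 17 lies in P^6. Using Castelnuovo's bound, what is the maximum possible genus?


Castelnuovo's bound: write d - 1 = m(r-1) + epsilon with 0 <= epsilon < r-1.
d - 1 = 17 - 1 = 16
r - 1 = 6 - 1 = 5
16 = 3*5 + 1, so m = 3, epsilon = 1
pi(d, r) = m(m-1)(r-1)/2 + m*epsilon
= 3*2*5/2 + 3*1
= 30/2 + 3
= 15 + 3 = 18

18


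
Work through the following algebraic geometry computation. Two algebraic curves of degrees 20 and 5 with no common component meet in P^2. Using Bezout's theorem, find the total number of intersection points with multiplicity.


Bezout's theorem states the intersection count equals the product of degrees.
Intersection count = 20 * 5 = 100

100


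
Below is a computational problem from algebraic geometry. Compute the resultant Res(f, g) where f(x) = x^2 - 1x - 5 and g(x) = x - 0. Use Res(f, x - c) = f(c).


For Res(f, x - c), we evaluate f at x = c.
f(0) = 0^2 - 1*0 - 5
= 0 + 0 - 5
= 0 - 5 = -5
Res(f, g) = -5

-5


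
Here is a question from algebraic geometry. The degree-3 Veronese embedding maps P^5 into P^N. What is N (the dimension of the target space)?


The Veronese embedding v_d: P^n -> P^N maps each point to all
degree-d monomials in n+1 homogeneous coordinates.
N = C(n+d, d) - 1
N = C(5+3, 3) - 1
N = C(8, 3) - 1
C(8, 3) = 56
N = 56 - 1 = 55

55


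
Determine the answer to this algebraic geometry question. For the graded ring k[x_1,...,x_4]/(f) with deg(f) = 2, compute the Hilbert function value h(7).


For R = k[x_1,...,x_n]/(f) with f homogeneous of degree e:
The Hilbert series is (1 - t^e)/(1 - t)^n.
So h(d) = C(d+n-1, n-1) - C(d-e+n-1, n-1) for d >= e.
With n=4, e=2, d=7:
C(7+4-1, 4-1) = C(10, 3) = 120
C(7-2+4-1, 4-1) = C(8, 3) = 56
h(7) = 120 - 56 = 64

64
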